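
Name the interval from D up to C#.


Let's work it out.
Letter names: D → C spans 7 letter names → a 7th
Semitones: D → C# = 11 half-steps
A 7th of 11 semitones is a major 7th
= major 7th


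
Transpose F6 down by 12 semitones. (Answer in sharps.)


Solution.
F6: chromatic position 5 in octave 6 → absolute = 6×12 + 5 = 77
Transpose down 12: 77 - 12 = 65
65 = 5×12 + 5 → F in octave 5
Result = F5


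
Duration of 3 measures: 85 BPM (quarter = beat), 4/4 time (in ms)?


Quarter-note beat duration = 60000 / 85 ms
Beats per measure (4/4) = 4
One measure = 4 × 60000 / 85 = 240000 / 85 ms
3 measures = 3 × 240000 / 85 = 720000 / 85
= 8470.6 ms


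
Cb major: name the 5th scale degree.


Let's work it out.
Major scale pattern: W-W-H-W-W-W-H (2-2-1-2-2-2-1 semitones)
Starting from Cb:
  Cb + 2 semitones → Db
  Db + 2 semitones → Eb
  Eb + 1 semitone → Fb
  Fb + 2 semitones → Gb
  Gb + 2 semitones → Ab
  Ab + 2 semitones → Bb
  Bb + 1 semitone → Cb
Scale: Cb Db Eb Fb Gb Ab Bb
Degree 5 = Gb


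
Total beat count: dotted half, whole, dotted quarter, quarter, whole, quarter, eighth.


Working:
Beat values:
  dotted half = 3 beats
  whole = 4 beats
  dotted quarter = 1.5 beats
  quarter = 1 beat
  whole = 4 beats
  quarter = 1 beat
  eighth = 0.5 beats
Sum = 3 + 4 + 1.5 + 1 + 4 + 1 + 0.5
= 15 beats


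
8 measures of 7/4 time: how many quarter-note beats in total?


Working:
Time signature 7/4: the bottom number 4 means the quarter note gets one count
The top number 7 means 7 quarter-note beats per measure
Total = 7 × 8 measures
= 56 quarter-note beats


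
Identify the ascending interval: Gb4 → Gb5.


Solution.
Letter names: G → G spans 8 letter names → an octave
Semitones: Gb4 → Gb5 = 12 half-steps
An octave of 12 semitones is a perfect octave
= perfect octave


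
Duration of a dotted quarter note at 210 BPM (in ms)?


Let's work it out.
One quarter-note beat = 60000 / BPM = 60000 / 210 ms
Dotted quarter note = 3/2 × quarter note
Duration = 3/2 × 60000 / 210 = 90000 / 210
= 428.6 ms


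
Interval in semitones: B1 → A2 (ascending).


Working:
Absolute semitone position = octave×12 + chromatic position
B1: 1×12 + 11 = 23
A2: 2×12 + 9 = 33
Difference = 33 - 23 = 10
= 10 semitones


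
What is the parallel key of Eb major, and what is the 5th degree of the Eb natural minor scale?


Working:
Parallel keys share the same tonic but differ in mode
Eb major → parallel is Eb minor
Eb natural minor scale: Eb F Gb Ab Bb Cb Db
= Eb minor; 5th degree = Bb


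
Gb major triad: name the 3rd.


Reasoning:
Major triad = root + major 3rd (4 semitones) + perfect 5th (7 semitones)
A triad on Gb stacks thirds, so the chord tones use letter names G-B-D
Root: Gb
Major 3rd above Gb: Bb
Perfect 5th above Gb: Db
The 3rd = Bb


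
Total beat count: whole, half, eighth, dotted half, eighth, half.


Reasoning:
Beat values:
  whole = 4 beats
  half = 2 beats
  eighth = 0.5 beats
  dotted half = 3 beats
  eighth = 0.5 beats
  half = 2 beats
Sum = 4 + 2 + 0.5 + 3 + 0.5 + 2
= 12 beats


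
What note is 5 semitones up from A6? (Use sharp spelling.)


Solution.
A6: chromatic position 9 in octave 6 → absolute = 6×12 + 9 = 81
Transpose up 5: 81 + 5 = 86
86 = 7×12 + 2 → D in octave 7
Result = D7


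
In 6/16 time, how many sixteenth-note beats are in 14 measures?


Working:
Time signature 6/16: the bottom number 16 means the sixteenth note gets one count
The top number 6 means 6 sixteenth-note beats per measure
Total = 6 × 14 measures
= 84 sixteenth-note beats


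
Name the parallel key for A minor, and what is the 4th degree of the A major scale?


Reasoning:
Parallel keys share the same tonic but differ in mode
A minor → parallel is A major
A major scale: A B C# D E F# G#
= A major; 4th degree = D


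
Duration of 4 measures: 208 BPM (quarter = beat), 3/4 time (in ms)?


Quarter-note beat duration = 60000 / 208 ms
Beats per measure (3/4) = 3
One measure = 3 × 60000 / 208 = 180000 / 208 ms
4 measures = 4 × 180000 / 208 = 720000 / 208
= 3461.5 ms


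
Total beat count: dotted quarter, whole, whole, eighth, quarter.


Reasoning:
Beat values:
  dotted quarter = 1.5 beats
  whole = 4 beats
  whole = 4 beats
  eighth = 0.5 beats
  quarter = 1 beat
Sum = 1.5 + 4 + 4 + 0.5 + 1
= 11 beats


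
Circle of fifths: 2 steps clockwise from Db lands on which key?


Each clockwise step on the circle of fifths moves up a perfect 5th
From Db: Db → Ab → Eb
= Eb


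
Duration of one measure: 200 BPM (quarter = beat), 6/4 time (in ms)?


Let's work it out.
Quarter-note beat duration = 60000 / 200 ms
Beats per measure (6/4) = 6
One measure = 6 × 60000 / 200 = 360000 / 200 ms
= 1800.0 ms


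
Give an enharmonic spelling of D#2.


Enharmonic notes sound the same pitch but are spelled with different letter names
D# and Eb name the same pitch class
= Eb2


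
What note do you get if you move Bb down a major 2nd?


Reasoning:
major 2nd: 2 letter names, 2 semitones
Letter: B - 1 → A
Pitch: Bb - 2 semitones, spelled as an A → Ab
= Ab


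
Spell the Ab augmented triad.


Step by step:
Augmented triad = root + major 3rd (4 semitones) + augmented 5th (8 semitones)
A triad on Ab stacks thirds, so the chord tones use letter names A-C-E
Root: Ab
Major 3rd above Ab: C
Augmented 5th above Ab: E
Chord = Ab C E


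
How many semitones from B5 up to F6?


Absolute semitone position = octave×12 + chromatic position
B5: 5×12 + 11 = 71
F6: 6×12 + 5 = 77
Difference = 77 - 71 = 6
= 6 semitones


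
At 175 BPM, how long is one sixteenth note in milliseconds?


One quarter-note beat = 60000 / BPM = 60000 / 175 ms
Sixteenth note = 1/4 × quarter note
Duration = 1/4 × 60000 / 175 = 15000 / 175
= 85.7 ms


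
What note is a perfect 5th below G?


Working:
A 5th spans 5 letter names, so from G we land on C
A perfect 5th = 7 semitones below G
Spell C at that pitch: C
= C


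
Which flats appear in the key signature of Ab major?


Solution.
Flat major keys: C(0), F(1), Bb(2), Eb(3), Ab(4), Db(5), Gb(6), Cb(7)
Ab major has 4 flats
Order of flats: Bb Eb Ab Db Gb Cb Fb → first 4: Bb, Eb, Ab, Db
= Bb, Eb, Ab, Db


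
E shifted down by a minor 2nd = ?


minor 2nd: 2 letter names, 1 semitones
Letter: E - 1 → D
Pitch: E - 1 semitones, spelled as a D → D#
= D#


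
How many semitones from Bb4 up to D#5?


Let's work it out.
Absolute semitone position = octave×12 + chromatic position
Bb4: 4×12 + 10 = 58
D#5: 5×12 + 3 = 63
Difference = 63 - 58 = 5
= 5 semitones


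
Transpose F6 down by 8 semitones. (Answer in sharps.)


Working:
F6: chromatic position 5 in octave 6 → absolute = 6×12 + 5 = 77
Transpose down 8: 77 - 8 = 69
69 = 5×12 + 9 → A in octave 5
Result = A5


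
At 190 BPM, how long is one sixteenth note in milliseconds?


Working:
One quarter-note beat = 60000 / BPM = 60000 / 190 ms
Sixteenth note = 1/4 × quarter note
Duration = 1/4 × 60000 / 190 = 15000 / 190
= 78.9 ms


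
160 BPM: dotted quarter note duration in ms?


Step by step:
One quarter-note beat = 60000 / BPM = 60000 / 160 ms
Dotted quarter note = 3/2 × quarter note
Duration = 3/2 × 60000 / 160 = 90000 / 160
= 562.5 ms


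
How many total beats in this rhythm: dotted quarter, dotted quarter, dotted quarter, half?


Solution.
Beat values:
  dotted quarter = 1.5 beats
  dotted quarter = 1.5 beats
  dotted quarter = 1.5 beats
  half = 2 beats
Sum = 1.5 + 1.5 + 1.5 + 2
= 6.5 beats


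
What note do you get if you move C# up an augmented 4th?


Reasoning:
augmented 4th: 4 letter names, 6 semitones
Letter: C + 3 → F
Pitch: C# + 6 semitones, spelled as an F → F##
= F##


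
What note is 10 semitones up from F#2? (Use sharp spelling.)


Reasoning:
F#2: chromatic position 6 in octave 2 → absolute = 2×12 + 6 = 30
Transpose up 10: 30 + 10 = 40
40 = 3×12 + 4 → E in octave 3
Result = E3


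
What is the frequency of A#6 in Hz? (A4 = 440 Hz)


Reasoning:
f = 440 × 2^(n/12) where n = semitones from A4
A#6: 25 semitones from A4
f = 440 × 2^(25/12)
f = 1864.66 Hz


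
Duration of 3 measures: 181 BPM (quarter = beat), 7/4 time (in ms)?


Quarter-note beat duration = 60000 / 181 ms
Beats per measure (7/4) = 7
One measure = 7 × 60000 / 181 = 420000 / 181 ms
3 measures = 3 × 420000 / 181 = 1260000 / 181
= 6961.3 ms


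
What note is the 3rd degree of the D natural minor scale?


Working:
Natural minor scale pattern: W-H-W-W-H-W-W (2-1-2-2-1-2-2 semitones)
Starting from D:
  D + 2 semitones → E
  E + 1 semitone → F
  F + 2 semitones → G
  G + 2 semitones → A
  A + 1 semitone → Bb
  Bb + 2 semitones → C
  C + 2 semitones → D
Scale: D E F G A Bb C
Degree 3 = F


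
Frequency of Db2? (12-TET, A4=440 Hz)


f = 440 × 2^(n/12) where n = semitones from A4
Db2: -32 semitones from A4
f = 440 × 2^(-32/12)
f = 69.30 Hz


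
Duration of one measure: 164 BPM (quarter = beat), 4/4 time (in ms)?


Working:
Quarter-note beat duration = 60000 / 164 ms
Beats per measure (4/4) = 4
One measure = 4 × 60000 / 164 = 240000 / 164 ms
= 1463.4 ms


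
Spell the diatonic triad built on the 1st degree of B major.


Working:
B major scale: B C# D# E F# G# A#
Diatonic triad on degree 1 stacks scale notes 1, 3, 5: B D# F#
B→D# = 4 semitones; B→F# = 7 semitones → major triad
= B D# F# (major)


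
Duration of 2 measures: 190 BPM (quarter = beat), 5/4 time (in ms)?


Solution.
Quarter-note beat duration = 60000 / 190 ms
Beats per measure (5/4) = 5
One measure = 5 × 60000 / 190 = 300000 / 190 ms
2 measures = 2 × 300000 / 190 = 600000 / 190
= 3157.9 ms


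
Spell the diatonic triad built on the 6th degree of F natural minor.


Let's work it out.
F natural minor scale: F G Ab Bb C Db Eb
Diatonic triad on degree 6 stacks scale notes 6, 1, 3: Db F Ab
Db→F = 4 semitones; Db→Ab = 7 semitones → major triad
= Db F Ab (major)


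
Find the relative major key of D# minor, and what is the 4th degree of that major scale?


The relative major shares the key signature and is a minor 3rd above the minor tonic
A minor 3rd above D# is F#
→ relative major of D# minor is F# major
F# major scale: F# G# A# B C# D# E#
= F# major; 4th degree = B


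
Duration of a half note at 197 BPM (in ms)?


Reasoning:
One quarter-note beat = 60000 / BPM = 60000 / 197 ms
Half note = 2 × quarter note
Duration = 2 × 60000 / 197 = 120000 / 197
= 609.1 ms


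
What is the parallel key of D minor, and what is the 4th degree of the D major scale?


Solution.
Parallel keys share the same tonic but differ in mode
D minor → parallel is D major
D major scale: D E F# G A B C#
= D major; 4th degree = G


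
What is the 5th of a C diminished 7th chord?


Working:
Diminished 7th chord = root + minor 3rd + diminished 5th + diminished 7th
Seventh chords stack in thirds, so the letter names are C-E-G-B
Root: C
Minor 3rd above C: Eb
Diminished 5th above C: Gb
Diminished 7th above C: Bbb
The 5th = Gb


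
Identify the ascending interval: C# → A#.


Let's work it out.
Letter names: C → A spans 6 letter names → a 6th
Semitones: C# → A# = 9 half-steps
A 6th of 9 semitones is a major 6th
= major 6th


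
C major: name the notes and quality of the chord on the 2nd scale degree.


Working:
C major scale: C D E F G A B
Diatonic triad on degree 2 stacks scale notes 2, 4, 6: D F A
D→F = 3 semitones; D→A = 7 semitones → minor triad
= D F A (minor)


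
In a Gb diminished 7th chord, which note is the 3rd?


Diminished 7th chord = root + minor 3rd + diminished 5th + diminished 7th
Seventh chords stack in thirds, so the letter names are G-B-D-F
Root: Gb
Minor 3rd above Gb: Bbb
Diminished 5th above Gb: Dbb
Diminished 7th above Gb: Fbb
The 3rd = Bbb


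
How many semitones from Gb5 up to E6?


Solution.
Absolute semitone position = octave×12 + chromatic position
Gb5: 5×12 + 6 = 66
E6: 6×12 + 4 = 76
Difference = 76 - 66 = 10
= 10 semitones


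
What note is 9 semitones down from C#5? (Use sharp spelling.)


Step by step:
C#5: chromatic position 1 in octave 5 → absolute = 5×12 + 1 = 61
Transpose down 9: 61 - 9 = 52
52 = 4×12 + 4 → E in octave 4
Result = E4


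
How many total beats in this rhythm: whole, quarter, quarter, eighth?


Step by step:
Beat values:
  whole = 4 beats
  quarter = 1 beat
  quarter = 1 beat
  eighth = 0.5 beats
Sum = 4 + 1 + 1 + 0.5
= 6.5 beats


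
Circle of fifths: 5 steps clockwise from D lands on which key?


Each clockwise step on the circle of fifths moves up a perfect 5th
From D: D → A → E → B → F#/Gb → Db
= Db


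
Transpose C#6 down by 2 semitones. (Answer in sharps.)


Let's work it out.
C#6: chromatic position 1 in octave 6 → absolute = 6×12 + 1 = 73
Transpose down 2: 73 - 2 = 71
71 = 5×12 + 11 → B in octave 5
Result = B5


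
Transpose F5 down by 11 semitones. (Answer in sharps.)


Reasoning:
F5: chromatic position 5 in octave 5 → absolute = 5×12 + 5 = 65
Transpose down 11: 65 - 11 = 54
54 = 4×12 + 6 → F# in octave 4
Result = F#4


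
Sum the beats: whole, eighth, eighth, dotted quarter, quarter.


Beat values:
  whole = 4 beats
  eighth = 0.5 beats
  eighth = 0.5 beats
  dotted quarter = 1.5 beats
  quarter = 1 beat
Sum = 4 + 0.5 + 0.5 + 1.5 + 1
= 7.5 beats


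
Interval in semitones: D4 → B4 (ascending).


Let's work it out.
Absolute semitone position = octave×12 + chromatic position
D4: 4×12 + 2 = 50
B4: 4×12 + 11 = 59
Difference = 59 - 50 = 9
= 9 semitones


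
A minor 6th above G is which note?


Let's work it out.
A 6th spans 6 letter names, so from G we land on E
A minor 6th = 8 semitones above G
Spell E at that pitch: Eb
= Eb


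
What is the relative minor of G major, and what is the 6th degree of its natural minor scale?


Reasoning:
The relative minor shares the major's key signature and starts on its 6th degree
6th degree = a major 6th above the tonic; a major 6th above G is E
→ relative minor of G major is E minor
E natural minor scale: E F# G A B C D
= E minor; 6th degree = C


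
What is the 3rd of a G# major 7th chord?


Major 7th chord = root + major 3rd + perfect 5th + major 7th
Seventh chords stack in thirds, so the letter names are G-B-D-F
Root: G#
Major 3rd above G#: B#
Perfect 5th above G#: D#
Major 7th above G#: F##
The 3rd = B#


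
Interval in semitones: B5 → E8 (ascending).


Working:
Absolute semitone position = octave×12 + chromatic position
B5: 5×12 + 11 = 71
E8: 8×12 + 4 = 100
Difference = 100 - 71 = 29
= 29 semitones


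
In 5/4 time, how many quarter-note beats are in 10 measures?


Let's work it out.
Time signature 5/4: the bottom number 4 means the quarter note gets one count
The top number 5 means 5 quarter-note beats per measure
Total = 5 × 10 measures
= 50 quarter-note beats


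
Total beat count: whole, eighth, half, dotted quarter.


Reasoning:
Beat values:
  whole = 4 beats
  eighth = 0.5 beats
  half = 2 beats
  dotted quarter = 1.5 beats
Sum = 4 + 0.5 + 2 + 1.5
= 8 beats


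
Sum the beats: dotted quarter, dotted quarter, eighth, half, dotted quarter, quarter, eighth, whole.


Step by step:
Beat values:
  dotted quarter = 1.5 beats
  dotted quarter = 1.5 beats
  eighth = 0.5 beats
  half = 2 beats
  dotted quarter = 1.5 beats
  quarter = 1 beat
  eighth = 0.5 beats
  whole = 4 beats
Sum = 1.5 + 1.5 + 0.5 + 2 + 1.5 + 1 + 0.5 + 4
= 12.5 beats


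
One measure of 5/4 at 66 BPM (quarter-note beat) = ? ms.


Step by step:
Quarter-note beat duration = 60000 / 66 ms
Beats per measure (5/4) = 5
One measure = 5 × 60000 / 66 = 300000 / 66 ms
= 4545.5 ms


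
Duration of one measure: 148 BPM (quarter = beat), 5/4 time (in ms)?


Let's work it out.
Quarter-note beat duration = 60000 / 148 ms
Beats per measure (5/4) = 5
One measure = 5 × 60000 / 148 = 300000 / 148 ms
= 2027.0 ms


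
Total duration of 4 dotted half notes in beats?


Base half note = 2 beats
Dot 1 adds half the previous value: +1
One dotted half = 2 + 1 = 3
4 of them = 4 × 3 = 12
= 12 beats


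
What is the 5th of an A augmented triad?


Let's work it out.
Augmented triad = root + major 3rd (4 semitones) + augmented 5th (8 semitones)
A triad on A stacks thirds, so the chord tones use letter names A-C-E
Root: A
Major 3rd above A: C#
Augmented 5th above A: E#
The 5th = E#


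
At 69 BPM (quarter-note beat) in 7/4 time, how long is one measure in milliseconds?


Reasoning:
Quarter-note beat duration = 60000 / 69 ms
Beats per measure (7/4) = 7
One measure = 7 × 60000 / 69 = 420000 / 69 ms
= 6087.0 ms


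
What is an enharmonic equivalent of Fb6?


Let's work it out.
Enharmonic notes sound the same pitch but are spelled with different letter names
Fb and E name the same pitch class
= E6


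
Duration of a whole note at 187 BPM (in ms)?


Let's work it out.
One quarter-note beat = 60000 / BPM = 60000 / 187 ms
Whole note = 4 × quarter note
Duration = 4 × 60000 / 187 = 240000 / 187
= 1283.4 ms


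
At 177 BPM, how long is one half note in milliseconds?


Let's work it out.
One quarter-note beat = 60000 / BPM = 60000 / 177 ms
Half note = 2 × quarter note
Duration = 2 × 60000 / 177 = 120000 / 177
= 678.0 ms


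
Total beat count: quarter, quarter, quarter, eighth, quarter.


Beat values:
  quarter = 1 beat
  quarter = 1 beat
  quarter = 1 beat
  eighth = 0.5 beats
  quarter = 1 beat
Sum = 1 + 1 + 1 + 0.5 + 1
= 4.5 beats


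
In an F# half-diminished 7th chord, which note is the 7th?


Working:
Half-diminished 7th chord = root + minor 3rd + diminished 5th + minor 7th
Seventh chords stack in thirds, so the letter names are F-A-C-E
Root: F#
Minor 3rd above F#: A
Diminished 5th above F#: C
Minor 7th above F#: E
The 7th = E


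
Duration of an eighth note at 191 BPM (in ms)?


Step by step:
One quarter-note beat = 60000 / BPM = 60000 / 191 ms
Eighth note = 1/2 × quarter note
Duration = 1/2 × 60000 / 191 = 30000 / 191
= 157.1 ms


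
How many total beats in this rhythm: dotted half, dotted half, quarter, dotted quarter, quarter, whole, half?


Beat values:
  dotted half = 3 beats
  dotted half = 3 beats
  quarter = 1 beat
  dotted quarter = 1.5 beats
  quarter = 1 beat
  whole = 4 beats
  half = 2 beats
Sum = 3 + 3 + 1 + 1.5 + 1 + 4 + 2
= 15.5 beats


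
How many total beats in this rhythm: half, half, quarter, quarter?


Beat values:
  half = 2 beats
  half = 2 beats
  quarter = 1 beat
  quarter = 1 beat
Sum = 2 + 2 + 1 + 1
= 6 beats


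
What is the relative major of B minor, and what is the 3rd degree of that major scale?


Let's work it out.
The relative major shares the key signature and is a minor 3rd above the minor tonic
A minor 3rd above B is D
→ relative major of B minor is D major
D major scale: D E F# G A B C#
= D major; 3rd degree = F#


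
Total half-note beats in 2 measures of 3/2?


Time signature 3/2: the bottom number 2 means the half note gets one count
The top number 3 means 3 half-note beats per measure
Total = 3 × 2 measures
= 6 half-note beats


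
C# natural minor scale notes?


Working:
Natural minor scale pattern: W-H-W-W-H-W-W (2-1-2-2-1-2-2 semitones)
Starting from C#:
  C# + 2 semitones → D#
  D# + 1 semitone → E
  E + 2 semitones → F#
  F# + 2 semitones → G#
  G# + 1 semitone → A
  A + 2 semitones → B
  B + 2 semitones → C#
Scale = C# D# E F# G# A B


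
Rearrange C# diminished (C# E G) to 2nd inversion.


Root position: C# E G
2nd inversion: move root and 3rd up an octave
Bass note: G
Notes (bottom to top) = G C# E


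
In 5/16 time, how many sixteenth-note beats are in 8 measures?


Reasoning:
Time signature 5/16: the bottom number 16 means the sixteenth note gets one count
The top number 5 means 5 sixteenth-note beats per measure
Total = 5 × 8 measures
= 40 sixteenth-note beats


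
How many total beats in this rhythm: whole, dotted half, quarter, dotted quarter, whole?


Beat values:
  whole = 4 beats
  dotted half = 3 beats
  quarter = 1 beat
  dotted quarter = 1.5 beats
  whole = 4 beats
Sum = 4 + 3 + 1 + 1.5 + 4
= 13.5 beats


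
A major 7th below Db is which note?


Reasoning:
A 7th spans 7 letter names, so from D we land on E
A major 7th = 11 semitones below Db
Spell E at that pitch: Ebb
= Ebb


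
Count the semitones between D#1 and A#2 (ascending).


Let's work it out.
Absolute semitone position = octave×12 + chromatic position
D#1: 1×12 + 3 = 15
A#2: 2×12 + 10 = 34
Difference = 34 - 15 = 19
= 19 semitones


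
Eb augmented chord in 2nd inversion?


Let's work it out.
Root position: Eb G B
2nd inversion: move root and 3rd up an octave
Bass note: B
Notes (bottom to top) = B Eb G


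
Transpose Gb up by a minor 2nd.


minor 2nd: 2 letter names, 1 semitones
Letter: G + 1 → A
Pitch: Gb + 1 semitones, spelled as an A → Abb
= Abb


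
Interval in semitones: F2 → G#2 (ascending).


Absolute semitone position = octave×12 + chromatic position
F2: 2×12 + 5 = 29
G#2: 2×12 + 8 = 32
Difference = 32 - 29 = 3
= 3 semitones


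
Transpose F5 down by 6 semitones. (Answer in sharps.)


Step by step:
F5: chromatic position 5 in octave 5 → absolute = 5×12 + 5 = 65
Transpose down 6: 65 - 6 = 59
59 = 4×12 + 11 → B in octave 4
Result = B4


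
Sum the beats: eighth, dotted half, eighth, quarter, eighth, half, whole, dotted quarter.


Beat values:
  eighth = 0.5 beats
  dotted half = 3 beats
  eighth = 0.5 beats
  quarter = 1 beat
  eighth = 0.5 beats
  half = 2 beats
  whole = 4 beats
  dotted quarter = 1.5 beats
Sum = 0.5 + 3 + 0.5 + 1 + 0.5 + 2 + 4 + 1.5
= 13 beats


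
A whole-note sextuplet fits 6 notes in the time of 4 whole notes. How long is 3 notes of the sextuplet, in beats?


Solution.
Sextuplet: 6 notes occupy the space of 4 whole notes
Space = 4 × 4 = 16 beats
Each sextuplet note = 16 / 6 = 8/3 beats
3 notes = 3 × 8/3 = 8
= 8 beats


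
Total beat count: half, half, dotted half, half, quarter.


Step by step:
Beat values:
  half = 2 beats
  half = 2 beats
  dotted half = 3 beats
  half = 2 beats
  quarter = 1 beat
Sum = 2 + 2 + 3 + 2 + 1
= 10 beats


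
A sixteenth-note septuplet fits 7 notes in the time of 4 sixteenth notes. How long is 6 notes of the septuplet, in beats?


Septuplet: 7 notes occupy the space of 4 sixteenth notes
Space = 4 × 1/4 = 1 beat
Each septuplet note = 1 / 7 = 1/7 beats
6 notes = 6 × 1/7 = 6/7
= 6/7 beats


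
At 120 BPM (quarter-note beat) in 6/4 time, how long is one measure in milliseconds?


Quarter-note beat duration = 60000 / 120 ms
Beats per measure (6/4) = 6
One measure = 6 × 60000 / 120 = 360000 / 120 ms
= 3000.0 ms


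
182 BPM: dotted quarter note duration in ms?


Let's work it out.
One quarter-note beat = 60000 / BPM = 60000 / 182 ms
Dotted quarter note = 3/2 × quarter note
Duration = 3/2 × 60000 / 182 = 90000 / 182
= 494.5 ms


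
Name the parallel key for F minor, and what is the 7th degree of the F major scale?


Step by step:
Parallel keys share the same tonic but differ in mode
F minor → parallel is F major
F major scale: F G A Bb C D E
= F major; 7th degree = E


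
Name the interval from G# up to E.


Step by step:
Letter names: G → E spans 6 letter names → a 6th
Semitones: G# → E = 8 half-steps
A 6th of 8 semitones is a minor 6th
= minor 6th


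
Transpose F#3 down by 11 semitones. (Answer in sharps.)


F#3: chromatic position 6 in octave 3 → absolute = 3×12 + 6 = 42
Transpose down 11: 42 - 11 = 31
31 = 2×12 + 7 → G in octave 2
Result = G2


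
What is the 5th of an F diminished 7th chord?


Reasoning:
Diminished 7th chord = root + minor 3rd + diminished 5th + diminished 7th
Seventh chords stack in thirds, so the letter names are F-A-C-E
Root: F
Minor 3rd above F: Ab
Diminished 5th above F: Cb
Diminished 7th above F: Ebb
The 5th = Cb


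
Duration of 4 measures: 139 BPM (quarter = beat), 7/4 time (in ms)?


Working:
Quarter-note beat duration = 60000 / 139 ms
Beats per measure (7/4) = 7
One measure = 7 × 60000 / 139 = 420000 / 139 ms
4 measures = 4 × 420000 / 139 = 1680000 / 139
= 12086.3 ms


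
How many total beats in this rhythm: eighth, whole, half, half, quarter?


Let's work it out.
Beat values:
  eighth = 0.5 beats
  whole = 4 beats
  half = 2 beats
  half = 2 beats
  quarter = 1 beat
Sum = 0.5 + 4 + 2 + 2 + 1
= 9.5 beats


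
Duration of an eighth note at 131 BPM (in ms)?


Step by step:
One quarter-note beat = 60000 / BPM = 60000 / 131 ms
Eighth note = 1/2 × quarter note
Duration = 1/2 × 60000 / 131 = 30000 / 131
= 229.0 ms


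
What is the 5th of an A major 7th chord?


Working:
Major 7th chord = root + major 3rd + perfect 5th + major 7th
Seventh chords stack in thirds, so the letter names are A-C-E-G
Root: A
Major 3rd above A: C#
Perfect 5th above A: E
Major 7th above A: G#
The 5th = E


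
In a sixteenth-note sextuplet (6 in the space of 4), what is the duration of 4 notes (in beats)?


Working:
Sextuplet: 6 notes occupy the space of 4 sixteenth notes
Space = 4 × 1/4 = 1 beat
Each sextuplet note = 1 / 6 = 1/6 beats
4 notes = 4 × 1/6 = 2/3
= 2/3 beats


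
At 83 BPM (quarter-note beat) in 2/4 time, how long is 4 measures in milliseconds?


Solution.
Quarter-note beat duration = 60000 / 83 ms
Beats per measure (2/4) = 2
One measure = 2 × 60000 / 83 = 120000 / 83 ms
4 measures = 4 × 120000 / 83 = 480000 / 83
= 5783.1 ms


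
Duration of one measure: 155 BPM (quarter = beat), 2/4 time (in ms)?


Quarter-note beat duration = 60000 / 155 ms
Beats per measure (2/4) = 2
One measure = 2 × 60000 / 155 = 120000 / 155 ms
= 774.2 ms


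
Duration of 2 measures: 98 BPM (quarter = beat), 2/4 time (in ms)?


Quarter-note beat duration = 60000 / 98 ms
Beats per measure (2/4) = 2
One measure = 2 × 60000 / 98 = 120000 / 98 ms
2 measures = 2 × 120000 / 98 = 240000 / 98
= 2449.0 ms


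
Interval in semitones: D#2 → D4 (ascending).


Solution.
Absolute semitone position = octave×12 + chromatic position
D#2: 2×12 + 3 = 27
D4: 4×12 + 2 = 50
Difference = 50 - 27 = 23
= 23 semitones


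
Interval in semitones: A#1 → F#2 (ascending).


Working:
Absolute semitone position = octave×12 + chromatic position
A#1: 1×12 + 10 = 22
F#2: 2×12 + 6 = 30
Difference = 30 - 22 = 8
= 8 semitones


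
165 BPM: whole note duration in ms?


Step by step:
One quarter-note beat = 60000 / BPM = 60000 / 165 ms
Whole note = 4 × quarter note
Duration = 4 × 60000 / 165 = 240000 / 165
= 1454.5 ms


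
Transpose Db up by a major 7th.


Step by step:
major 7th: 7 letter names, 11 semitones
Letter: D + 6 → C
Pitch: Db + 11 semitones, spelled as a C → C
= C


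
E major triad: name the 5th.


Reasoning:
Major triad = root + major 3rd (4 semitones) + perfect 5th (7 semitones)
A triad on E stacks thirds, so the chord tones use letter names E-G-B
Root: E
Major 3rd above E: G#
Perfect 5th above E: B
The 5th = B


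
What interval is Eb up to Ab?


Letter names: E → A spans 4 letter names → a 4th
Semitones: Eb → Ab = 5 half-steps
A 4th of 5 semitones is a perfect 4th
= perfect 4th


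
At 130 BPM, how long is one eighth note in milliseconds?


One quarter-note beat = 60000 / BPM = 60000 / 130 ms
Eighth note = 1/2 × quarter note
Duration = 1/2 × 60000 / 130 = 30000 / 130
= 230.8 ms


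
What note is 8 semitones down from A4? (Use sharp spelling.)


Working:
A4: chromatic position 9 in octave 4 → absolute = 4×12 + 9 = 57
Transpose down 8: 57 - 8 = 49
49 = 4×12 + 1 → C# in octave 4
Result = C#4


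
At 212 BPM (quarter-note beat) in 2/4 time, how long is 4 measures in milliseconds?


Working:
Quarter-note beat duration = 60000 / 212 ms
Beats per measure (2/4) = 2
One measure = 2 × 60000 / 212 = 120000 / 212 ms
4 measures = 4 × 120000 / 212 = 480000 / 212
= 2264.2 ms


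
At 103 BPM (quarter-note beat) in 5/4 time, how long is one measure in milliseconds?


Reasoning:
Quarter-note beat duration = 60000 / 103 ms
Beats per measure (5/4) = 5
One measure = 5 × 60000 / 103 = 300000 / 103 ms
= 2912.6 ms


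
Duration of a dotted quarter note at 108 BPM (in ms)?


Reasoning:
One quarter-note beat = 60000 / BPM = 60000 / 108 ms
Dotted quarter note = 3/2 × quarter note
Duration = 3/2 × 60000 / 108 = 90000 / 108
= 833.3 ms


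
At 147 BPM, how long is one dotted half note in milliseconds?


Solution.
One quarter-note beat = 60000 / BPM = 60000 / 147 ms
Dotted half note = 3 × quarter note
Duration = 3 × 60000 / 147 = 180000 / 147
= 1224.5 ms


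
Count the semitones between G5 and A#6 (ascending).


Step by step:
Absolute semitone position = octave×12 + chromatic position
G5: 5×12 + 7 = 67
A#6: 6×12 + 10 = 82
Difference = 82 - 67 = 15
= 15 semitones


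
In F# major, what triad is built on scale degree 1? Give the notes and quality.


Step by step:
F# major scale: F# G# A# B C# D# E#
Diatonic triad on degree 1 stacks scale notes 1, 3, 5: F# A# C#
F#→A# = 4 semitones; F#→C# = 7 semitones → major triad
= F# A# C# (major)


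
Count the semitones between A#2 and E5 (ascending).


Absolute semitone position = octave×12 + chromatic position
A#2: 2×12 + 10 = 34
E5: 5×12 + 4 = 64
Difference = 64 - 34 = 30
= 30 semitones


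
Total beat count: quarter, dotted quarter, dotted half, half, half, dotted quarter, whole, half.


Reasoning:
Beat values:
  quarter = 1 beat
  dotted quarter = 1.5 beats
  dotted half = 3 beats
  half = 2 beats
  half = 2 beats
  dotted quarter = 1.5 beats
  whole = 4 beats
  half = 2 beats
Sum = 1 + 1.5 + 3 + 2 + 2 + 1.5 + 4 + 2
= 17 beats


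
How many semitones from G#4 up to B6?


Absolute semitone position = octave×12 + chromatic position
G#4: 4×12 + 8 = 56
B6: 6×12 + 11 = 83
Difference = 83 - 56 = 27
= 27 semitones


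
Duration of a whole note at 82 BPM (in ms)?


One quarter-note beat = 60000 / BPM = 60000 / 82 ms
Whole note = 4 × quarter note
Duration = 4 × 60000 / 82 = 240000 / 82
= 2926.8 ms


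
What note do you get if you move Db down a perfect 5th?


perfect 5th: 5 letter names, 7 semitones
Letter: D - 4 → G
Pitch: Db - 7 semitones, spelled as a G → Gb
= Gb


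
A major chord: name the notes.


Step by step:
Major triad = root + major 3rd (4 semitones) + perfect 5th (7 semitones)
A triad on A stacks thirds, so the chord tones use letter names A-C-E
Root: A
Major 3rd above A: C#
Perfect 5th above A: E
Chord = A C# E


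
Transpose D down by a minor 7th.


Working:
minor 7th: 7 letter names, 10 semitones
Letter: D - 6 → E
Pitch: D - 10 semitones, spelled as an E → E
= E


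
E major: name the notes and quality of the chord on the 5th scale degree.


E major scale: E F# G# A B C# D#
Diatonic triad on degree 5 stacks scale notes 5, 7, 2: B D# F#
B→D# = 4 semitones; B→F# = 7 semitones → major triad
= B D# F# (major)


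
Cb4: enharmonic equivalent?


Reasoning:
Enharmonic notes sound the same pitch but are spelled with different letter names
Cb and B name the same pitch class
Octave numbers change at C, so Cb4 = B3
= B3


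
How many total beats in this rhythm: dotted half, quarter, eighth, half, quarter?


Step by step:
Beat values:
  dotted half = 3 beats
  quarter = 1 beat
  eighth = 0.5 beats
  half = 2 beats
  quarter = 1 beat
Sum = 3 + 1 + 0.5 + 2 + 1
= 7.5 beats


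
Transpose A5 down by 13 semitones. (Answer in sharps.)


Step by step:
A5: chromatic position 9 in octave 5 → absolute = 5×12 + 9 = 69
Transpose down 13: 69 - 13 = 56
56 = 4×12 + 8 → G# in octave 4
Result = G#4


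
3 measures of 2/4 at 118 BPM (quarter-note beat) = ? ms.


Let's work it out.
Quarter-note beat duration = 60000 / 118 ms
Beats per measure (2/4) = 2
One measure = 2 × 60000 / 118 = 120000 / 118 ms
3 measures = 3 × 120000 / 118 = 360000 / 118
= 3050.8 ms


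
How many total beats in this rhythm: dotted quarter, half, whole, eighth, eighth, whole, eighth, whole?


Beat values:
  dotted quarter = 1.5 beats
  half = 2 beats
  whole = 4 beats
  eighth = 0.5 beats
  eighth = 0.5 beats
  whole = 4 beats
  eighth = 0.5 beats
  whole = 4 beats
Sum = 1.5 + 2 + 4 + 0.5 + 0.5 + 4 + 0.5 + 4
= 17 beats


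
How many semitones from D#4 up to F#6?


Solution.
Absolute semitone position = octave×12 + chromatic position
D#4: 4×12 + 3 = 51
F#6: 6×12 + 6 = 78
Difference = 78 - 51 = 27
= 27 semitones


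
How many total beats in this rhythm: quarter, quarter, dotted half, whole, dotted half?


Beat values:
  quarter = 1 beat
  quarter = 1 beat
  dotted half = 3 beats
  whole = 4 beats
  dotted half = 3 beats
Sum = 1 + 1 + 3 + 4 + 3
= 12 beats


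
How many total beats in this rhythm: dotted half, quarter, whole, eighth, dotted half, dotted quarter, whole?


Step by step:
Beat values:
  dotted half = 3 beats
  quarter = 1 beat
  whole = 4 beats
  eighth = 0.5 beats
  dotted half = 3 beats
  dotted quarter = 1.5 beats
  whole = 4 beats
Sum = 3 + 1 + 4 + 0.5 + 3 + 1.5 + 4
= 17 beats


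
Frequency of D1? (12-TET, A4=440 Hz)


f = 440 × 2^(n/12) where n = semitones from A4
D1: -43 semitones from A4
f = 440 × 2^(-43/12)
f = 36.71 Hz


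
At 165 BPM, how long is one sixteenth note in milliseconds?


Let's work it out.
One quarter-note beat = 60000 / BPM = 60000 / 165 ms
Sixteenth note = 1/4 × quarter note
Duration = 1/4 × 60000 / 165 = 15000 / 165
= 90.9 ms


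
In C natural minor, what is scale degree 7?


Natural minor scale pattern: W-H-W-W-H-W-W (2-1-2-2-1-2-2 semitones)
Starting from C:
  C + 2 semitones → D
  D + 1 semitone → Eb
  Eb + 2 semitones → F
  F + 2 semitones → G
  G + 1 semitone → Ab
  Ab + 2 semitones → Bb
  Bb + 2 semitones → C
Scale: C D Eb F G Ab Bb
Degree 7 = Bb


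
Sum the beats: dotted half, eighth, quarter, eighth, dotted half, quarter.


Solution.
Beat values:
  dotted half = 3 beats
  eighth = 0.5 beats
  quarter = 1 beat
  eighth = 0.5 beats
  dotted half = 3 beats
  quarter = 1 beat
Sum = 3 + 0.5 + 1 + 0.5 + 3 + 1
= 9 beats


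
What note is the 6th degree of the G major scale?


Let's work it out.
Major scale pattern: W-W-H-W-W-W-H (2-2-1-2-2-2-1 semitones)
Starting from G:
  G + 2 semitones → A
  A + 2 semitones → B
  B + 1 semitone → C
  C + 2 semitones → D
  D + 2 semitones → E
  E + 2 semitones → F#
  F# + 1 semitone → G
Scale: G A B C D E F#
Degree 6 = E


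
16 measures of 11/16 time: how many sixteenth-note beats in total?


Time signature 11/16: the bottom number 16 means the sixteenth note gets one count
The top number 11 means 11 sixteenth-note beats per measure
Total = 11 × 16 measures
= 176 sixteenth-note beats


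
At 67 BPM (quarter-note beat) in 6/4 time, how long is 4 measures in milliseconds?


Let's work it out.
Quarter-note beat duration = 60000 / 67 ms
Beats per measure (6/4) = 6
One measure = 6 × 60000 / 67 = 360000 / 67 ms
4 measures = 4 × 360000 / 67 = 1440000 / 67
= 21492.5 ms


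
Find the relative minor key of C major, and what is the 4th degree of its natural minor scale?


Let's work it out.
The relative minor shares the major's key signature and starts on its 6th degree
6th degree = a major 6th above the tonic; a major 6th above C is A
→ relative minor of C major is A minor
A natural minor scale: A B C D E F G
= A minor; 4th degree = D


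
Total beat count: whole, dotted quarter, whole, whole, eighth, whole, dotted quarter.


Beat values:
  whole = 4 beats
  dotted quarter = 1.5 beats
  whole = 4 beats
  whole = 4 beats
  eighth = 0.5 beats
  whole = 4 beats
  dotted quarter = 1.5 beats
Sum = 4 + 1.5 + 4 + 4 + 0.5 + 4 + 1.5
= 19.5 beats


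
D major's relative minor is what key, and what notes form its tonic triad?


Reasoning:
The relative minor shares the major's key signature and starts on its 6th degree
6th degree = a major 6th above the tonic; a major 6th above D is B
→ relative minor of D major is B minor
Tonic triad of B minor = root + minor 3rd + perfect 5th = B D F#
= B minor; triad = B D F#


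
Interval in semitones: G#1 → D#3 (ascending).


Working:
Absolute semitone position = octave×12 + chromatic position
G#1: 1×12 + 8 = 20
D#3: 3×12 + 3 = 39
Difference = 39 - 20 = 19
= 19 semitones


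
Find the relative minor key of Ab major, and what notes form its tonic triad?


Working:
The relative minor shares the major's key signature and starts on its 6th degree
6th degree = a major 6th above the tonic; a major 6th above Ab is F
→ relative minor of Ab major is F minor
Tonic triad of F minor = root + minor 3rd + perfect 5th = F Ab C
= F minor; triad = F Ab C


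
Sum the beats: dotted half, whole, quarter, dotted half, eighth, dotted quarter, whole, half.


Beat values:
  dotted half = 3 beats
  whole = 4 beats
  quarter = 1 beat
  dotted half = 3 beats
  eighth = 0.5 beats
  dotted quarter = 1.5 beats
  whole = 4 beats
  half = 2 beats
Sum = 3 + 4 + 1 + 3 + 0.5 + 1.5 + 4 + 2
= 19 beats


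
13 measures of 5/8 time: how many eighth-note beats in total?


Step by step:
Time signature 5/8: the bottom number 8 means the eighth note gets one count
The top number 5 means 5 eighth-note beats per measure
Total = 5 × 13 measures
= 65 eighth-note beats


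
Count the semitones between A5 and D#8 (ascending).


Step by step:
Absolute semitone position = octave×12 + chromatic position
A5: 5×12 + 9 = 69
D#8: 8×12 + 3 = 99
Difference = 99 - 69 = 30
= 30 semitones


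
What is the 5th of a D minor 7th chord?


Minor 7th chord = root + minor 3rd + perfect 5th + minor 7th
Seventh chords stack in thirds, so the letter names are D-F-A-C
Root: D
Minor 3rd above D: F
Perfect 5th above D: A
Minor 7th above D: C
The 5th = A


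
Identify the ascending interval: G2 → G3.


Letter names: G → G spans 8 letter names → an octave
Semitones: G2 → G3 = 12 half-steps
An octave of 12 semitones is a perfect octave
= perfect octave


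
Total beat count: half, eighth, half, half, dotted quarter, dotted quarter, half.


Step by step:
Beat values:
  half = 2 beats
  eighth = 0.5 beats
  half = 2 beats
  half = 2 beats
  dotted quarter = 1.5 beats
  dotted quarter = 1.5 beats
  half = 2 beats
Sum = 2 + 0.5 + 2 + 2 + 1.5 + 1.5 + 2
= 11.5 beats


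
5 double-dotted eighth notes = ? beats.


Base eighth note = 1/2 beats
Dot 1 adds half the previous value: +1/4
Dot 2 adds half the previous value: +1/8
One double-dotted eighth = 1/2 + 1/4 + 1/8 = 7/8
5 of them = 5 × 7/8 = 35/8
= 35/8 beats


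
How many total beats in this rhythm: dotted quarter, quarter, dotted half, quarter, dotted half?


Step by step:
Beat values:
  dotted quarter = 1.5 beats
  quarter = 1 beat
  dotted half = 3 beats
  quarter = 1 beat
  dotted half = 3 beats
Sum = 1.5 + 1 + 3 + 1 + 3
= 9.5 beats


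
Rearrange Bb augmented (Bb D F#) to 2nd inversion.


Working:
Root position: Bb D F#
2nd inversion: move root and 3rd up an octave
Bass note: F#
Notes (bottom to top) = F# Bb D


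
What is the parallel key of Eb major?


Step by step:
Parallel keys share the same tonic but differ in mode
Eb major → parallel is Eb minor
= Eb minor


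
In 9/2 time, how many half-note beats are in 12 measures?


Working:
Time signature 9/2: the bottom number 2 means the half note gets one count
The top number 9 means 9 half-note beats per measure
Total = 9 × 12 measures
= 108 half-note beats


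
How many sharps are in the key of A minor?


Working:
Sharp minor keys follow the circle of fifths: A(0), E(1), B(2), F#(3), C#(4), G#(5), D#(6), A#(7)
A minor has 0 sharps
= 0 sharps


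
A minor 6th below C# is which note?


Let's work it out.
A 6th spans 6 letter names, so from C we land on E
A minor 6th = 8 semitones below C#
Spell E at that pitch: E#
= E#
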